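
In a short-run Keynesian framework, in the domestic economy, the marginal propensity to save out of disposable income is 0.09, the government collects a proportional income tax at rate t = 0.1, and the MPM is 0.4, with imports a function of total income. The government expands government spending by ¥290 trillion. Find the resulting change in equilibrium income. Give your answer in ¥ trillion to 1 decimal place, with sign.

MPC = 1 − MPS = 1 − 0.09 = 0.91.
Spending multiplier = 1/(1 − c(1−t) + m) = 1/(1 − 0.91×0.9 + 0.4) = 1/0.581 ≈ 1.721.
ΔY = k × ΔG = (+¥290 trillion) / 0.581 ≈ +¥499.1 trillion.

+¥499.1 trillion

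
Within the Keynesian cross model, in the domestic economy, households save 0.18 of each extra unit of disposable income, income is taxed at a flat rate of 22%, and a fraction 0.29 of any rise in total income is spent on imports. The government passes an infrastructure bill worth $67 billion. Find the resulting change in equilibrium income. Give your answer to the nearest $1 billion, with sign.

+$103 billion

MPC = 1 − MPS = 1 − 0.18 = 0.82.
Spending multiplier = 1/(1 − c(1−t) + m) = 1/(1 − 0.82×0.78 + 0.29) = 1/0.6504 ≈ 1.538.
ΔY = k × ΔG = (+$67 billion) / 0.6504 ≈ +$103 billion.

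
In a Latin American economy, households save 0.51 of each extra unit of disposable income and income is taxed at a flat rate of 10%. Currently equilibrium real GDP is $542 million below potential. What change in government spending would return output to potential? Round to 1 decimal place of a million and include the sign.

+$303.0 million

MPC = 1 − MPS = 1 − 0.51 = 0.49.
Spending multiplier = 1/(1 − c(1−t)) = 1/(1 − 0.49×0.9) = 1/0.559 ≈ 1.789.
Need ΔY = +$542 million, so ΔG = ΔY/k = (+$542 million) × 0.559 ≈ +$303 million.
The government should increase government spending by $303 million.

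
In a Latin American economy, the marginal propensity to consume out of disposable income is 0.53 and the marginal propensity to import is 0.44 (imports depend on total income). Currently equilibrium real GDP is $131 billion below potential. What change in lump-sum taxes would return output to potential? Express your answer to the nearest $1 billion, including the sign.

Spending multiplier = 1/(1 − c + m) = 1/(1 − 0.53 + 0.44) = 1/0.91 ≈ 1.099.
Tax multiplier = −c·k = −0.53/0.91 ≈ −0.582. Need ΔY = +$131 billion, so ΔT = ΔY/(−c·k) = −(+$131 billion) × 0.91 / 0.53 ≈ −$225 billion.
The government should cut lump-sum taxes by $225 billion.

−$225 billion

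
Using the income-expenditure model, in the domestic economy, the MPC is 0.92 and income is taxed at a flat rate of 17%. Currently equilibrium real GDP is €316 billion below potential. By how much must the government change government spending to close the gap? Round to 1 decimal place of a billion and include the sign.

+€74.7 billion

Spending multiplier = 1/(1 − c(1−t)) = 1/(1 − 0.92×0.83) = 1/0.2364 ≈ 4.23.
Need ΔY = +€316 billion, so ΔG = ΔY/k = (+€316 billion) × 0.2364 ≈ +€74.7 billion.
The government should increase government spending by €74.7 billion.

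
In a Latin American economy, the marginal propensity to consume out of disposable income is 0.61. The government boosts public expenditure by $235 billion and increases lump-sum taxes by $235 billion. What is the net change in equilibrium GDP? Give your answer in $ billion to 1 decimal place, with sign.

Expenditure multiplier = 1/(1 − MPC) = 1/(1 − 0.61) = 1/0.39 ≈ 2.564.
ΔG contributes k·ΔG = (+$235 billion) / 0.39 ≈ +$602.6 billion.
ΔT of +$235 billion changes first-round spending by −c·ΔT = −$143.35 billion, contributing k·(−c·ΔT) = (−$143.35 billion) / 0.39 ≈ −$367.6 billion.
With ΔG = ΔT and no other leakages, the balanced-budget multiplier is 1, so ΔY = ΔG = +$235 billion.

+$235.0 billion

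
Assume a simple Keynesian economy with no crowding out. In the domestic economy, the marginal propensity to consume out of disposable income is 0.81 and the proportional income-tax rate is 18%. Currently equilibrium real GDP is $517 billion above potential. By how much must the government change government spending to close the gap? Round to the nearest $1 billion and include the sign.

Spending multiplier = 1/(1 − c(1−t)) = 1/(1 − 0.81×0.82) = 1/0.3358 ≈ 2.978.
Need ΔY = −$517 billion, so ΔG = ΔY/k = (−$517 billion) × 0.3358 ≈ −$174 billion.
The government should cut government spending by $174 billion.

−$174 billion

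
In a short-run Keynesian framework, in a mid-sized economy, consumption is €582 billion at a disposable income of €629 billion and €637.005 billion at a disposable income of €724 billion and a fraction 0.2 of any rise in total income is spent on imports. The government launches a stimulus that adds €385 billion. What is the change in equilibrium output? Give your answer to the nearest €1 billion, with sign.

+€620 billion

MPC = ΔC/ΔYd = (637.005 − 582)/(724 − 629) = 55.005/95 = 0.579.
Expenditure multiplier = 1/(1 − c + m) = 1/(1 − 0.579 + 0.2) = 1/0.621 ≈ 1.61.
ΔY = k × ΔG = (+€385 billion) / 0.621 ≈ +€620 billion.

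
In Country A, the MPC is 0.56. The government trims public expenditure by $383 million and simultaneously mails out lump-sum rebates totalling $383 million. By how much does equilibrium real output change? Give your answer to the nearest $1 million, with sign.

−$383 million

Expenditure multiplier = 1/(1 − MPC) = 1/(1 − 0.56) = 1/0.44 ≈ 2.273.
ΔG contributes k·ΔG = (−$383 million) / 0.44 ≈ −$870.5 million.
ΔT of −$383 million changes first-round spending by −c·ΔT = +$214.48 million, contributing k·(−c·ΔT) = (+$214.48 million) / 0.44 ≈ +$487.5 million.
With ΔG = ΔT and no other leakages, the balanced-budget multiplier is 1, so ΔY = ΔG = −$383 million.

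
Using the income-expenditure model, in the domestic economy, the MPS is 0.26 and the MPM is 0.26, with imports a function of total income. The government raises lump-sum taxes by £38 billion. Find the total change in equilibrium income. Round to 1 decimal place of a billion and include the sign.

MPC = 1 − MPS = 1 − 0.26 = 0.74.
A lump-sum tax change of +£38 billion shifts disposable income by −£38 billion; first-round consumption changes by −c × ΔT = −0.74 × (+£38 billion) = −£28.12 billion.
Expenditure multiplier = 1/(1 − c + m) = 1/(1 − 0.74 + 0.26) = 1/0.52 ≈ 1.923.
The tax multiplier is −c × k ≈ −1.423, so ΔY = k × (−c·ΔT) = (−£28.12 billion) / 0.52 ≈ −£54.1 billion.

−£54.1 billion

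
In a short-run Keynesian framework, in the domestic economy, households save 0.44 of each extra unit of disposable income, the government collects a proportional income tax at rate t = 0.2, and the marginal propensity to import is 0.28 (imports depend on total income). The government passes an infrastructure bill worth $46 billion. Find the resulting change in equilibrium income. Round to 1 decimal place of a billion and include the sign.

+$55.3 billion

MPC = 1 − MPS = 1 − 0.44 = 0.56.
Expenditure multiplier = 1/(1 − c(1−t) + m) = 1/(1 − 0.56×0.8 + 0.28) = 1/0.832 ≈ 1.202.
ΔY = k × ΔG = (+$46 billion) / 0.832 ≈ +$55.3 billion.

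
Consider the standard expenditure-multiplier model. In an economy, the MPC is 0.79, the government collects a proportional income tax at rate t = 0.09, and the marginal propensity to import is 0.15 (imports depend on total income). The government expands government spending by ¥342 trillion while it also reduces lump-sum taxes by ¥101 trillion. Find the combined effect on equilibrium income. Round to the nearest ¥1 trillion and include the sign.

+¥978 trillion

Expenditure multiplier = 1/(1 − c(1−t) + m) = 1/(1 − 0.79×0.91 + 0.15) = 1/0.4311 ≈ 2.32.
ΔG contributes k·ΔG = (+¥342 trillion) / 0.4311 ≈ +¥793.3 trillion.
ΔT of −¥101 trillion changes first-round spending by −c·ΔT = +¥79.79 trillion, contributing k·(−c·ΔT) = (+¥79.79 trillion) / 0.4311 ≈ +¥185.1 trillion.
Net ΔY = k(ΔG − c·ΔT) = (+¥421.79 trillion) / 0.4311 ≈ +¥978 trillion.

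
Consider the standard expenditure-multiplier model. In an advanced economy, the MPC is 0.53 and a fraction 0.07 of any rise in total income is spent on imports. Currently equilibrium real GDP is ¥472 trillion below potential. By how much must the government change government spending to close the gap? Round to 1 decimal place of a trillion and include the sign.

Spending multiplier = 1/(1 − c + m) = 1/(1 − 0.53 + 0.07) = 1/0.54 ≈ 1.852.
Need ΔY = +¥472 trillion, so ΔG = ΔY/k = (+¥472 trillion) × 0.54 ≈ +¥254.9 trillion.
The government should increase government spending by ¥254.9 trillion.

+¥254.9 trillion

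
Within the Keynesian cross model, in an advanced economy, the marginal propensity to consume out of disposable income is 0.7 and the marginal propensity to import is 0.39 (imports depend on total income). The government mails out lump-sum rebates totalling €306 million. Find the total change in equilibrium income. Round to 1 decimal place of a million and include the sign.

A lump-sum tax change of −€306 million shifts disposable income by +€306 million; first-round consumption changes by −c × ΔT = −0.7 × (−€306 million) = +€214.2 million.
Expenditure multiplier = 1/(1 − c + m) = 1/(1 − 0.7 + 0.39) = 1/0.69 ≈ 1.449.
The tax multiplier is −c × k ≈ −1.014, so ΔY = k × (−c·ΔT) = (+€214.2 million) / 0.69 ≈ +€310.4 million.

+€310.4 million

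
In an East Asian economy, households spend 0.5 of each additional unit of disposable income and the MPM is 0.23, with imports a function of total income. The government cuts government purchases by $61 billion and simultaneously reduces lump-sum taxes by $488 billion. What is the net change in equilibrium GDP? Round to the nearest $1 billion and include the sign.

Expenditure multiplier = 1/(1 − c + m) = 1/(1 − 0.5 + 0.23) = 1/0.73 ≈ 1.37.
ΔG contributes k·ΔG = (−$61 billion) / 0.73 ≈ −$83.6 billion.
ΔT of −$488 billion changes first-round spending by −c·ΔT = +$244 billion, contributing k·(−c·ΔT) = (+$244 billion) / 0.73 ≈ +$334.2 billion.
Net ΔY = k(ΔG − c·ΔT) = (+$183 billion) / 0.73 ≈ +$251 billion.

+$251 billion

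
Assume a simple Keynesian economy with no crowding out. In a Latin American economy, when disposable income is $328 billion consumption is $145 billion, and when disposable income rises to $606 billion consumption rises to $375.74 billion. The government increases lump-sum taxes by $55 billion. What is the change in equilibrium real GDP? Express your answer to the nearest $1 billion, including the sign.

MPC = ΔC/ΔYd = (375.74 − 145)/(606 − 328) = 230.74/278 = 0.83.
A lump-sum tax change of +$55 billion shifts disposable income by −$55 billion; first-round consumption changes by −c × ΔT = −0.83 × (+$55 billion) = −$45.65 billion.
Expenditure multiplier = 1/(1 − MPC) = 1/(1 − 0.83) = 1/0.17 ≈ 5.882.
The tax multiplier is −c × k ≈ −4.882, so ΔY = k × (−c·ΔT) = (−$45.65 billion) / 0.17 ≈ −$269 billion.

−$269 billion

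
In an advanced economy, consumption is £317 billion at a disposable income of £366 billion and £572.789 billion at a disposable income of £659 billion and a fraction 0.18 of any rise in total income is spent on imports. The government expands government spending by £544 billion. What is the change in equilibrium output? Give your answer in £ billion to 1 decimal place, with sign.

MPC = ΔC/ΔYd = (572.789 − 317)/(659 − 366) = 255.789/293 = 0.873.
Expenditure multiplier = 1/(1 − c + m) = 1/(1 − 0.873 + 0.18) = 1/0.307 ≈ 3.257.
ΔY = k × ΔG = (+£544 billion) / 0.307 ≈ +£1,772 billion.

+£1,772.0 billion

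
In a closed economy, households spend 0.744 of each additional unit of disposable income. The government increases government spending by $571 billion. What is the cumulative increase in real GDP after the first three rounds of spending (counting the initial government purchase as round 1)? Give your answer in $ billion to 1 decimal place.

$1,311.9 billion

Round 1 adds ΔG = $571 billion; each later round is MPC = 0.744 times the previous.
After 3 rounds: 571 + 424.824 + 316.069056 = ΔG·(1 − c^3)/(1 − c) = 571 × (1 − 0.411830784)/0.256 ≈ $1,311.9 billion.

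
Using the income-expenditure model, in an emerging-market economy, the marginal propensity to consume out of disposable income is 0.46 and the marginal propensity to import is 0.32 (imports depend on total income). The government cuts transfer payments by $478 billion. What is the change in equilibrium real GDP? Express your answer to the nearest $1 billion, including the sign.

The transfer change shifts disposable income by −$478 billion, so first-round consumption changes by c·ΔTR = 0.46 × (−$478 billion) = −$219.88 billion.
Expenditure multiplier = 1/(1 − c + m) = 1/(1 − 0.46 + 0.32) = 1/0.86 ≈ 1.163.
The transfer multiplier is c × k ≈ 0.535, so ΔY = k × (c·ΔTR) = (−$219.88 billion) / 0.86 ≈ −$256 billion.

−$256 billion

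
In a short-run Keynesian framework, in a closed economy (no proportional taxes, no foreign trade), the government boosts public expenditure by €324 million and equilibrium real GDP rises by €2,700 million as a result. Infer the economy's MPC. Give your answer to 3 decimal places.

0.880

Implied spending multiplier k = ΔY/ΔG = 2,700/324 ≈ 8.3333.
Since k = 1/(1 − MPC), MPC = 1 − 1/k = 1 − ΔG/ΔY = 1 − 324/2,700 = 0.880.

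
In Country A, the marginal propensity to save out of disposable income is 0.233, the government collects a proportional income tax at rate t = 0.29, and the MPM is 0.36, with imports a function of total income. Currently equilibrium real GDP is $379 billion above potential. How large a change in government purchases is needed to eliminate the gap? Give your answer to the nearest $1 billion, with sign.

MPC = 1 − MPS = 1 − 0.233 = 0.767.
Spending multiplier = 1/(1 − c(1−t) + m) = 1/(1 − 0.767×0.71 + 0.36) = 1/0.81543 ≈ 1.226.
Need ΔY = −$379 billion, so ΔG = ΔY/k = (−$379 billion) × 0.81543 ≈ −$309 billion.
The government should cut government purchases by $309 billion.

−$309 billion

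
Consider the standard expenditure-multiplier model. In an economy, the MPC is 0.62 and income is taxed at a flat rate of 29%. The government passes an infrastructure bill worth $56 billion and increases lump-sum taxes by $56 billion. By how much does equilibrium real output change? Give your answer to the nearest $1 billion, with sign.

Expenditure multiplier = 1/(1 − c(1−t)) = 1/(1 − 0.62×0.71) = 1/0.5598 ≈ 1.786.
ΔG contributes k·ΔG = (+$56 billion) / 0.5598 ≈ +$100 billion.
ΔT of +$56 billion changes first-round spending by −c·ΔT = −$34.72 billion, contributing k·(−c·ΔT) = (−$34.72 billion) / 0.5598 ≈ −$62 billion.
Net ΔY = k(ΔG − c·ΔT) = (+$21.28 billion) / 0.5598 ≈ +$38 billion.

+$38 billion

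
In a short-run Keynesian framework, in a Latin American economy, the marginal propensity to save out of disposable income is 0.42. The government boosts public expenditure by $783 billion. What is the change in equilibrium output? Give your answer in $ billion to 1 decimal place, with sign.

+$1,864.3 billion

MPC = 1 − MPS = 1 − 0.42 = 0.58.
Expenditure multiplier = 1/(1 − MPC) = 1/(1 − 0.58) = 1/0.42 ≈ 2.381.
ΔY = k × ΔG = (+$783 billion) / 0.42 ≈ +$1,864.3 billion.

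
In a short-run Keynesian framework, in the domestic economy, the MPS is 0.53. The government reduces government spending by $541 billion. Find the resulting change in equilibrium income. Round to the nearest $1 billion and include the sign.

−$1,021 billion

MPC = 1 − MPS = 1 − 0.53 = 0.47.
Government-spending multiplier = 1/(1 − MPC) = 1/(1 − 0.47) = 1/0.53 ≈ 1.887.
ΔY = k × ΔG = (−$541 billion) / 0.53 ≈ −$1,021 billion.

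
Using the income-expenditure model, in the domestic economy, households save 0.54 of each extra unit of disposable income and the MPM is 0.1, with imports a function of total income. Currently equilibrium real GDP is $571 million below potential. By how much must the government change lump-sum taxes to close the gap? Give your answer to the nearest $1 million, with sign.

MPC = 1 − MPS = 1 − 0.54 = 0.46.
Spending multiplier = 1/(1 − c + m) = 1/(1 − 0.46 + 0.1) = 1/0.64 ≈ 1.563.
Tax multiplier = −c·k = −0.46/0.64 ≈ −0.719. Need ΔY = +$571 million, so ΔT = ΔY/(−c·k) = −(+$571 million) × 0.64 / 0.46 ≈ −$794 million.
The government should cut lump-sum taxes by $794 million.

−$794 million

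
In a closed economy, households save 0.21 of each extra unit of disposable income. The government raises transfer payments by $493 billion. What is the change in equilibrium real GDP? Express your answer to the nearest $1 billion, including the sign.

+$1,855 billion

MPC = 1 − MPS = 1 − 0.21 = 0.79.
The transfer change shifts disposable income by +$493 billion, so first-round consumption changes by c·ΔTR = 0.79 × (+$493 billion) = +$389.47 billion.
Expenditure multiplier = 1/(1 − MPC) = 1/(1 − 0.79) = 1/0.21 ≈ 4.762.
The transfer multiplier is c × k ≈ 3.762, so ΔY = k × (c·ΔTR) = (+$389.47 billion) / 0.21 ≈ +$1,855 billion.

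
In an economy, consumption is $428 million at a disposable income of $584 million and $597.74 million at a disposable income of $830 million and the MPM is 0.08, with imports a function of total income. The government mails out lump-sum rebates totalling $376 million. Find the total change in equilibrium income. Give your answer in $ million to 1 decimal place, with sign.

+$665.2 million

MPC = ΔC/ΔYd = (597.74 − 428)/(830 − 584) = 169.74/246 = 0.69.
A lump-sum tax change of −$376 million shifts disposable income by +$376 million; first-round consumption changes by −c × ΔT = −0.69 × (−$376 million) = +$259.44 million.
Expenditure multiplier = 1/(1 − c + m) = 1/(1 − 0.69 + 0.08) = 1/0.39 ≈ 2.564.
The tax multiplier is −c × k ≈ −1.769, so ΔY = k × (−c·ΔT) = (+$259.44 million) / 0.39 ≈ +$665.2 million.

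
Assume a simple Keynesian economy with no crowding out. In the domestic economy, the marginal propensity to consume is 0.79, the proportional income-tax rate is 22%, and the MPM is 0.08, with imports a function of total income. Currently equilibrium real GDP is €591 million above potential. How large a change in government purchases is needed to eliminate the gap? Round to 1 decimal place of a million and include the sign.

−€274.1 million

Spending multiplier = 1/(1 − c(1−t) + m) = 1/(1 − 0.79×0.78 + 0.08) = 1/0.4638 ≈ 2.156.
Need ΔY = −€591 million, so ΔG = ΔY/k = (−€591 million) × 0.4638 ≈ −€274.1 million.
The government should cut government purchases by €274.1 million.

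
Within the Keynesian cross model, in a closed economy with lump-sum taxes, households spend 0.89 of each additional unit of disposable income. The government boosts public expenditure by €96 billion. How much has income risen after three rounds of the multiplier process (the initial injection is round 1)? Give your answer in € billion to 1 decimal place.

Round 1 adds ΔG = €96 billion; each later round is MPC = 0.89 times the previous.
After 3 rounds: 96 + 85.44 + 76.0416 = ΔG·(1 − c^3)/(1 − c) = 96 × (1 − 0.704969)/0.11 ≈ €257.5 billion.

€257.5 billion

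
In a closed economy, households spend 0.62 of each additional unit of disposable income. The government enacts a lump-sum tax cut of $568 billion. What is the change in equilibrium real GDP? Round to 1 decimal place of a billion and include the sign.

+$926.7 billion

A lump-sum tax change of −$568 billion shifts disposable income by +$568 billion; first-round consumption changes by −c × ΔT = −0.62 × (−$568 billion) = +$352.16 billion.
Expenditure multiplier = 1/(1 − MPC) = 1/(1 − 0.62) = 1/0.38 ≈ 2.632.
The tax multiplier is −c × k ≈ −1.632, so ΔY = k × (−c·ΔT) = (+$352.16 billion) / 0.38 ≈ +$926.7 billion.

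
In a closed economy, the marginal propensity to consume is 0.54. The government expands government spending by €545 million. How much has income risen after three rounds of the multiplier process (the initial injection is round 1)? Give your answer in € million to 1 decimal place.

€998.2 million

Round 1 adds ΔG = €545 million; each later round is MPC = 0.54 times the previous.
After 3 rounds: 545 + 294.3 + 158.922 = ΔG·(1 − c^3)/(1 − c) = 545 × (1 − 0.157464)/0.46 ≈ €998.2 million.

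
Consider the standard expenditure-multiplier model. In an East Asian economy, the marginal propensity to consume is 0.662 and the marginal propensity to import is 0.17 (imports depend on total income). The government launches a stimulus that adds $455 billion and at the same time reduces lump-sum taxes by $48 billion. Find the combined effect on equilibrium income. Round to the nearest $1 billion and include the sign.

Expenditure multiplier = 1/(1 − c + m) = 1/(1 − 0.662 + 0.17) = 1/0.508 ≈ 1.969.
ΔG contributes k·ΔG = (+$455 billion) / 0.508 ≈ +$895.7 billion.
ΔT of −$48 billion changes first-round spending by −c·ΔT = +$31.776 billion, contributing k·(−c·ΔT) = (+$31.776 billion) / 0.508 ≈ +$62.6 billion.
Net ΔY = k(ΔG − c·ΔT) = (+$486.776 billion) / 0.508 ≈ +$958 billion.

+$958 billion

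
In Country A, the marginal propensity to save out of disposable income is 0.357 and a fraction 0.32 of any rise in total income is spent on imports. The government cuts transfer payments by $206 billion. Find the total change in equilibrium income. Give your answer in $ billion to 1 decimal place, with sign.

MPC = 1 − MPS = 1 − 0.357 = 0.643.
The transfer change shifts disposable income by −$206 billion, so first-round consumption changes by c·ΔTR = 0.643 × (−$206 billion) = −$132.458 billion.
Expenditure multiplier = 1/(1 − c + m) = 1/(1 − 0.643 + 0.32) = 1/0.677 ≈ 1.477.
The transfer multiplier is c × k ≈ 0.95, so ΔY = k × (c·ΔTR) = (−$132.458 billion) / 0.677 ≈ −$195.7 billion.

−$195.7 billion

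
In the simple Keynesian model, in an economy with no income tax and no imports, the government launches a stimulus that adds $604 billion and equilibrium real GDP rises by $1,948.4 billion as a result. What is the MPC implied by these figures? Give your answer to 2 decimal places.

Implied spending multiplier k = ΔY/ΔG = 1,948.4/604 ≈ 3.2258.
Since k = 1/(1 − MPC), MPC = 1 − 1/k = 1 − ΔG/ΔY = 1 − 604/1,948.4 ≈ 0.69.

0.69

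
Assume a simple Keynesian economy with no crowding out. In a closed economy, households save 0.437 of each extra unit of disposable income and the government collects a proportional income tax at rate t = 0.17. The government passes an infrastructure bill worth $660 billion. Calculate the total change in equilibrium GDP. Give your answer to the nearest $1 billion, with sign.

+$1,239 billion

MPC = 1 − MPS = 1 − 0.437 = 0.563.
Spending multiplier = 1/(1 − c(1−t)) = 1/(1 − 0.563×0.83) = 1/0.53271 ≈ 1.877.
ΔY = k × ΔG = (+$660 billion) / 0.53271 ≈ +$1,239 billion.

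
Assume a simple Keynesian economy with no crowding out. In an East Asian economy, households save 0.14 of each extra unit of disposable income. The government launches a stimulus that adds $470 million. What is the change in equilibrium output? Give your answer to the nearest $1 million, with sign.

MPC = 1 − MPS = 1 − 0.14 = 0.86.
Expenditure multiplier = 1/(1 − MPC) = 1/(1 − 0.86) = 1/0.14 ≈ 7.143.
ΔY = k × ΔG = (+$470 million) / 0.14 ≈ +$3,357 million.

+$3,357 million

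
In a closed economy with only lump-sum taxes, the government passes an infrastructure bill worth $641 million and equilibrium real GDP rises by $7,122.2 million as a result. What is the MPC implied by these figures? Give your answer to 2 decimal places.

0.91

Implied spending multiplier k = ΔY/ΔG = 7,122.2/641 ≈ 11.1111.
Since k = 1/(1 − MPC), MPC = 1 − 1/k = 1 − ΔG/ΔY = 1 − 641/7,122.2 ≈ 0.91.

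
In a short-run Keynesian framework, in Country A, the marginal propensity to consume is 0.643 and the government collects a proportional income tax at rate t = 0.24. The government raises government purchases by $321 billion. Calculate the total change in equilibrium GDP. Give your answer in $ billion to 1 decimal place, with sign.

+$627.8 billion

Government-spending multiplier = 1/(1 − c(1−t)) = 1/(1 − 0.643×0.76) = 1/0.51132 ≈ 1.956.
ΔY = k × ΔG = (+$321 billion) / 0.51132 ≈ +$627.8 billion.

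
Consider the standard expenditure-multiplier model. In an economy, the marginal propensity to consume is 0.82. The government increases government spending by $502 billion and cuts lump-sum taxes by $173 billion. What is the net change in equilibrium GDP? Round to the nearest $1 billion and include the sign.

+$3,577 billion

Expenditure multiplier = 1/(1 − MPC) = 1/(1 − 0.82) = 1/0.18 ≈ 5.556.
ΔG contributes k·ΔG = (+$502 billion) / 0.18 ≈ +$2,788.9 billion.
ΔT of −$173 billion changes first-round spending by −c·ΔT = +$141.86 billion, contributing k·(−c·ΔT) = (+$141.86 billion) / 0.18 ≈ +$788.1 billion.
Net ΔY = k(ΔG − c·ΔT) = (+$643.86 billion) / 0.18 = +$3,577 billion.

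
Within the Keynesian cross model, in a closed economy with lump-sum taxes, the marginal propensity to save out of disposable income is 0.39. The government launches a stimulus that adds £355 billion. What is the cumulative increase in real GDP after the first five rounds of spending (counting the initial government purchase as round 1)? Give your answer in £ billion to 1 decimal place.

£833.4 billion

MPC = 1 − MPS = 1 − 0.39 = 0.61.
Round 1 adds ΔG = £355 billion; each later round is MPC = 0.61 times the previous.
After 5 rounds: 355 + 216.55 + 132.0955 + 80.578255 + 49.15273555 = ΔG·(1 − c^5)/(1 − c) = 355 × (1 − 0.0844596301)/0.39 ≈ £833.4 billion.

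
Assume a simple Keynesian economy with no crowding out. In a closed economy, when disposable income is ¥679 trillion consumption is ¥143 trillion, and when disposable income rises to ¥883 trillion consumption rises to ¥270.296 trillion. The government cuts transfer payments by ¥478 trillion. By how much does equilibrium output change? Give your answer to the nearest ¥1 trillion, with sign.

−¥793 trillion

MPC = ΔC/ΔYd = (270.296 − 143)/(883 − 679) = 127.296/204 = 0.624.
The transfer change shifts disposable income by −¥478 trillion, so first-round consumption changes by c·ΔTR = 0.624 × (−¥478 trillion) = −¥298.272 trillion.
Expenditure multiplier = 1/(1 − MPC) = 1/(1 − 0.624) = 1/0.376 ≈ 2.66.
The transfer multiplier is c × k ≈ 1.66, so ΔY = k × (c·ΔTR) = (−¥298.272 trillion) / 0.376 ≈ −¥793 trillion.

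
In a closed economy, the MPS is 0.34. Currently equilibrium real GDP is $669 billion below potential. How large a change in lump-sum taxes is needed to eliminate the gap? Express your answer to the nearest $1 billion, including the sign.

MPC = 1 − MPS = 1 − 0.34 = 0.66.
Spending multiplier = 1/(1 − MPC) = 1/(1 − 0.66) = 1/0.34 ≈ 2.941.
Tax multiplier = −c·k = −0.66/0.34 ≈ −1.941. Need ΔY = +$669 billion, so ΔT = ΔY/(−c·k) = −(+$669 billion) × 0.34 / 0.66 ≈ −$345 billion.
The government should cut lump-sum taxes by $345 billion.

−$345 billion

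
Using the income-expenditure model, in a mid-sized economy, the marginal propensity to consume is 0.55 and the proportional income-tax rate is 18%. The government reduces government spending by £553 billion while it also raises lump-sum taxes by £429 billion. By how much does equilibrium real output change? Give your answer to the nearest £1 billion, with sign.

Expenditure multiplier = 1/(1 − c(1−t)) = 1/(1 − 0.55×0.82) = 1/0.549 ≈ 1.821.
ΔG contributes k·ΔG = (−£553 billion) / 0.549 ≈ −£1,007.3 billion.
ΔT of +£429 billion changes first-round spending by −c·ΔT = −£235.95 billion, contributing k·(−c·ΔT) = (−£235.95 billion) / 0.549 ≈ −£429.8 billion.
Net ΔY = k(ΔG − c·ΔT) = (−£788.95 billion) / 0.549 ≈ −£1,437 billion.

−£1,437 billion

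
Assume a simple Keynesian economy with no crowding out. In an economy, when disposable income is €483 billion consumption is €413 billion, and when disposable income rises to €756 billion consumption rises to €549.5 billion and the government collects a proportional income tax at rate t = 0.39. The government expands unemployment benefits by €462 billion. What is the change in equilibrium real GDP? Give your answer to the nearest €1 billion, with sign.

+€332 billion

MPC = ΔC/ΔYd = (549.5 − 413)/(756 − 483) = 136.5/273 = 0.5.
The transfer change shifts disposable income by +€462 billion, so first-round consumption changes by c·ΔTR = 0.5 × (+€462 billion) = +€231 billion.
Expenditure multiplier = 1/(1 − c(1−t)) = 1/(1 − 0.5×0.61) = 1/0.695 ≈ 1.439.
The transfer multiplier is c × k ≈ 0.719, so ΔY = k × (c·ΔTR) = (+€231 billion) / 0.695 ≈ +€332 billion.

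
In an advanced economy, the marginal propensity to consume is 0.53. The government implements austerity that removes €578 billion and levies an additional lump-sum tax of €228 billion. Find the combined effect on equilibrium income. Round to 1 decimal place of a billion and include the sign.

Expenditure multiplier = 1/(1 − MPC) = 1/(1 − 0.53) = 1/0.47 ≈ 2.128.
ΔG contributes k·ΔG = (−€578 billion) / 0.47 ≈ −€1,229.8 billion.
ΔT of +€228 billion changes first-round spending by −c·ΔT = −€120.84 billion, contributing k·(−c·ΔT) = (−€120.84 billion) / 0.47 ≈ −€257.1 billion.
Net ΔY = k(ΔG − c·ΔT) = (−€698.84 billion) / 0.47 ≈ −€1,486.9 billion.

−€1,486.9 billion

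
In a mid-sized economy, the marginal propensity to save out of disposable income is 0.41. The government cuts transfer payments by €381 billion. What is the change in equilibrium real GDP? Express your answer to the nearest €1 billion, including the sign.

MPC = 1 − MPS = 1 − 0.41 = 0.59.
The transfer change shifts disposable income by −€381 billion, so first-round consumption changes by c·ΔTR = 0.59 × (−€381 billion) = −€224.79 billion.
Expenditure multiplier = 1/(1 − MPC) = 1/(1 − 0.59) = 1/0.41 ≈ 2.439.
The transfer multiplier is c × k ≈ 1.439, so ΔY = k × (c·ΔTR) = (−€224.79 billion) / 0.41 ≈ −€548 billion.

−€548 billion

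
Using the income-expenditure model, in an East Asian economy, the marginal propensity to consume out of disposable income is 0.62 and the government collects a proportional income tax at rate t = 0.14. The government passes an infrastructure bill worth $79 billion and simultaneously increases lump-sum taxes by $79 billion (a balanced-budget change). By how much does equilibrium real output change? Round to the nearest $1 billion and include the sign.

+$64 billion

Expenditure multiplier = 1/(1 − c(1−t)) = 1/(1 − 0.62×0.86) = 1/0.4668 ≈ 2.142.
ΔG contributes k·ΔG = (+$79 billion) / 0.4668 ≈ +$169.2 billion.
ΔT of +$79 billion changes first-round spending by −c·ΔT = −$48.98 billion, contributing k·(−c·ΔT) = (−$48.98 billion) / 0.4668 ≈ −$104.9 billion.
Net ΔY = k(ΔG − c·ΔT) = (+$30.02 billion) / 0.4668 ≈ +$64 billion.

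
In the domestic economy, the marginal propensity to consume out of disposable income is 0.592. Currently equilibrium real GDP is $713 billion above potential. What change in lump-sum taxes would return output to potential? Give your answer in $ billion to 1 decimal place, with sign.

Spending multiplier = 1/(1 − MPC) = 1/(1 − 0.592) = 1/0.408 ≈ 2.451.
Tax multiplier = −c·k = −0.592/0.408 ≈ −1.451. Need ΔY = −$713 billion, so ΔT = ΔY/(−c·k) = −(−$713 billion) × 0.408 / 0.592 ≈ +$491.4 billion.
The government should raise lump-sum taxes by $491.4 billion.

+$491.4 billion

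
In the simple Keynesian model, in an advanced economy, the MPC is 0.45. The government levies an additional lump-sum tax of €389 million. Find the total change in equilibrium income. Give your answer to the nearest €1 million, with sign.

A lump-sum tax change of +€389 million shifts disposable income by −€389 million; first-round consumption changes by −c × ΔT = −0.45 × (+€389 million) = −€175.05 million.
Expenditure multiplier = 1/(1 − MPC) = 1/(1 − 0.45) = 1/0.55 ≈ 1.818.
The tax multiplier is −c × k ≈ −0.818, so ΔY = k × (−c·ΔT) = (−€175.05 million) / 0.55 ≈ −€318 million.

−€318 million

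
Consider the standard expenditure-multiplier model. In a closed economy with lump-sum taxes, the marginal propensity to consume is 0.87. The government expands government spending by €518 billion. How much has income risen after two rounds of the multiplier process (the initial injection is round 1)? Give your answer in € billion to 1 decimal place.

Round 1 adds ΔG = €518 billion; each later round is MPC = 0.87 times the previous.
After 2 rounds: 518 + 450.66 = ΔG·(1 − c^2)/(1 − c) = 518 × (1 − 0.7569)/0.13 ≈ €968.7 billion.

€968.7 billion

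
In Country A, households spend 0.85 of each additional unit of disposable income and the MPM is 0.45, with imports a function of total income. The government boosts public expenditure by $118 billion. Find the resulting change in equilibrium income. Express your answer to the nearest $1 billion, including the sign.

Spending multiplier = 1/(1 − c + m) = 1/(1 − 0.85 + 0.45) = 1/0.6 ≈ 1.667.
ΔY = k × ΔG = (+$118 billion) / 0.6 ≈ +$197 billion.

+$197 billion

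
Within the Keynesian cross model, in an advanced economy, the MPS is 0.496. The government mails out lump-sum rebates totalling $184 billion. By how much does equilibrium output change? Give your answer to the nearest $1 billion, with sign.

MPC = 1 − MPS = 1 − 0.496 = 0.504.
A lump-sum tax change of −$184 billion shifts disposable income by +$184 billion; first-round consumption changes by −c × ΔT = −0.504 × (−$184 billion) = +$92.736 billion.
Expenditure multiplier = 1/(1 − MPC) = 1/(1 − 0.504) = 1/0.496 ≈ 2.016.
The tax multiplier is −c × k ≈ −1.016, so ΔY = k × (−c·ΔT) = (+$92.736 billion) / 0.496 ≈ +$187 billion.

+$187 billion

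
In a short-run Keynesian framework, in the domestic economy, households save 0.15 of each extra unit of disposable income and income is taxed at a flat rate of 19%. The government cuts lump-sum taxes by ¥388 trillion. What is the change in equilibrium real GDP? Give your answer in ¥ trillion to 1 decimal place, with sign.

MPC = 1 − MPS = 1 − 0.15 = 0.85.
A lump-sum tax change of −¥388 trillion shifts disposable income by +¥388 trillion; first-round consumption changes by −c × ΔT = −0.85 × (−¥388 trillion) = +¥329.8 trillion.
Expenditure multiplier = 1/(1 − c(1−t)) = 1/(1 − 0.85×0.81) = 1/0.3115 ≈ 3.21.
The tax multiplier is −c × k ≈ −2.729, so ΔY = k × (−c·ΔT) = (+¥329.8 trillion) / 0.3115 ≈ +¥1,058.7 trillion.

+¥1,058.7 trillion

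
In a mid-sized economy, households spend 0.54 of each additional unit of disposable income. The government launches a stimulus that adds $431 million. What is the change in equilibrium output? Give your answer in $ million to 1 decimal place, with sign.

+$937.0 million

Expenditure multiplier = 1/(1 − MPC) = 1/(1 − 0.54) = 1/0.46 ≈ 2.174.
ΔY = k × ΔG = (+$431 million) / 0.46 ≈ +$937 million.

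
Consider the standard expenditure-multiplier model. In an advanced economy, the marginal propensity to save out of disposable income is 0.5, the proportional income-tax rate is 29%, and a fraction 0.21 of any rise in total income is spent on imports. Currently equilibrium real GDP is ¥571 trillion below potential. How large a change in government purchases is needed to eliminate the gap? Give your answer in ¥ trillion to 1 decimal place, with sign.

+¥488.2 trillion

MPC = 1 − MPS = 1 − 0.5 = 0.5.
Spending multiplier = 1/(1 − c(1−t) + m) = 1/(1 − 0.5×0.71 + 0.21) = 1/0.855 ≈ 1.17.
Need ΔY = +¥571 trillion, so ΔG = ΔY/k = (+¥571 trillion) × 0.855 ≈ +¥488.2 trillion.
The government should increase government purchases by ¥488.2 trillion.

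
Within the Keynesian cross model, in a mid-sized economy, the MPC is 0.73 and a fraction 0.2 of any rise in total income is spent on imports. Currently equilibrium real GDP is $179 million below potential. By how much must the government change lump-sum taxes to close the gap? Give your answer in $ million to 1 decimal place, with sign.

−$115.2 million

Spending multiplier = 1/(1 − c + m) = 1/(1 − 0.73 + 0.2) = 1/0.47 ≈ 2.128.
Tax multiplier = −c·k = −0.73/0.47 ≈ −1.553. Need ΔY = +$179 million, so ΔT = ΔY/(−c·k) = −(+$179 million) × 0.47 / 0.73 ≈ −$115.2 million.
The government should cut lump-sum taxes by $115.2 million.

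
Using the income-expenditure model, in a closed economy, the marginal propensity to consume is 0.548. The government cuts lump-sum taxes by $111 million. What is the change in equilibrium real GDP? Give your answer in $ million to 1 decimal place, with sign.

A lump-sum tax change of −$111 million shifts disposable income by +$111 million; first-round consumption changes by −c × ΔT = −0.548 × (−$111 million) = +$60.828 million.
Expenditure multiplier = 1/(1 − MPC) = 1/(1 − 0.548) = 1/0.452 ≈ 2.212.
The tax multiplier is −c × k ≈ −1.212, so ΔY = k × (−c·ΔT) = (+$60.828 million) / 0.452 ≈ +$134.6 million.

+$134.6 million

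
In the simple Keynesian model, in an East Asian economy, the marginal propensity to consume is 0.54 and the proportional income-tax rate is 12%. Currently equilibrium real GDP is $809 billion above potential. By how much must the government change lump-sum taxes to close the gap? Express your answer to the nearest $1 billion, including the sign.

+$786 billion

Spending multiplier = 1/(1 − c(1−t)) = 1/(1 − 0.54×0.88) = 1/0.5248 ≈ 1.905.
Tax multiplier = −c·k = −0.54/0.5248 ≈ −1.029. Need ΔY = −$809 billion, so ΔT = ΔY/(−c·k) = −(−$809 billion) × 0.5248 / 0.54 ≈ +$786 billion.
The government should raise lump-sum taxes by $786 billion.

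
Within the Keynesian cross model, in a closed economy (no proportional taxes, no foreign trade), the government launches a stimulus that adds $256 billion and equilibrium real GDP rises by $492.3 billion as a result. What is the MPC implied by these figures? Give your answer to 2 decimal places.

Implied spending multiplier k = ΔY/ΔG = 492.3/256 ≈ 1.923.
Since k = 1/(1 − MPC), MPC = 1 − 1/k = 1 − ΔG/ΔY = 1 − 256/492.3 ≈ 0.48.

0.48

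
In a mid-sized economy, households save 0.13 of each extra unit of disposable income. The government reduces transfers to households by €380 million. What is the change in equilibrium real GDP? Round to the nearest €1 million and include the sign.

MPC = 1 − MPS = 1 − 0.13 = 0.87.
The transfer change shifts disposable income by −€380 million, so first-round consumption changes by c·ΔTR = 0.87 × (−€380 million) = −€330.6 million.
Expenditure multiplier = 1/(1 − MPC) = 1/(1 − 0.87) = 1/0.13 ≈ 7.692.
The transfer multiplier is c × k ≈ 6.692, so ΔY = k × (c·ΔTR) = (−€330.6 million) / 0.13 ≈ −€2,543 million.

−€2,543 million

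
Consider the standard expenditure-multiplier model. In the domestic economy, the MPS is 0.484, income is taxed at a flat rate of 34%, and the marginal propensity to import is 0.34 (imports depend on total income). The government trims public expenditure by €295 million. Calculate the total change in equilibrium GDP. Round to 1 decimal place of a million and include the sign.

MPC = 1 − MPS = 1 − 0.484 = 0.516.
Expenditure multiplier = 1/(1 − c(1−t) + m) = 1/(1 − 0.516×0.66 + 0.34) = 1/0.99944 ≈ 1.001.
ΔY = k × ΔG = (−€295 million) / 0.99944 ≈ −€295.2 million.

−€295.2 million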